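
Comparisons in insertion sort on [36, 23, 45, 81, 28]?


Algorithm: insertion sort
Input: [36, 23, 45, 81, 28]
Sorted: [23, 28, 36, 45, 81]

7


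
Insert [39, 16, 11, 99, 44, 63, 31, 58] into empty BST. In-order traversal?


Insert 39: root
Insert 16: L from 39
Insert 11: L from 39 -> L from 16
Insert 99: R from 39
Insert 44: R from 39 -> L from 99
Insert 63: R from 39 -> L from 99 -> R from 44
Insert 31: L from 39 -> R from 16
Insert 58: R from 39 -> L from 99 -> R from 44 -> L from 63

In-order: [11, 16, 31, 39, 44, 58, 63, 99]


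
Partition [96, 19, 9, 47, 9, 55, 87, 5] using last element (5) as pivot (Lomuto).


Pivot: 5
Place pivot at 0: [5, 19, 9, 47, 9, 55, 87, 96]

Partitioned: [5, 19, 9, 47, 9, 55, 87, 96]


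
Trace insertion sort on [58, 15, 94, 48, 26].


Initial: [58, 15, 94, 48, 26]
Insert 15: [15, 58, 94, 48, 26]
Insert 94: [15, 58, 94, 48, 26]
Insert 48: [15, 48, 58, 94, 26]
Insert 26: [15, 26, 48, 58, 94]

Sorted: [15, 26, 48, 58, 94]


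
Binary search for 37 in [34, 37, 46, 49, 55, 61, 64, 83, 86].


Step 1: lo=0, hi=8, mid=4, val=55
Step 2: lo=0, hi=3, mid=1, val=37

Found at index 1


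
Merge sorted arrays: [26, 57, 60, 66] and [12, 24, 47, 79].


Take 12 from B
Take 24 from B
Take 26 from A
Take 47 from B
Take 57 from A
Take 60 from A
Take 66 from A

Merged: [12, 24, 26, 47, 57, 60, 66, 79]


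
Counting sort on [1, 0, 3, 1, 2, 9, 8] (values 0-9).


Input: [1, 0, 3, 1, 2, 9, 8]
Counts: [1, 2, 1, 1, 0, 0, 0, 0, 1, 1]

Sorted: [0, 1, 1, 2, 3, 8, 9]


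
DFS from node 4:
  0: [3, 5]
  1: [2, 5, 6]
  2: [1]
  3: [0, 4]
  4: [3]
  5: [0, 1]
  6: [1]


Visit 4, push [3]
Visit 3, push [0]
Visit 0, push [5]
Visit 5, push [1]
Visit 1, push [6, 2]
Visit 2, push []
Visit 6, push []

DFS order: [4, 3, 0, 5, 1, 2, 6]


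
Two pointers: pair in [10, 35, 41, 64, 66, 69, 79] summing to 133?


lo=0(10)+hi=6(79)=89
lo=1(35)+hi=6(79)=114
lo=2(41)+hi=6(79)=120
lo=3(64)+hi=6(79)=143
lo=3(64)+hi=5(69)=133

Yes: 64+69=133


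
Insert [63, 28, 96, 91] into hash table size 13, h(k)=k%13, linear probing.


Insert 63: h=11 -> slot 11
Insert 28: h=2 -> slot 2
Insert 96: h=5 -> slot 5
Insert 91: h=0 -> slot 0

Table: [91, None, 28, None, None, 96, None, None, None, None, None, 63, None]


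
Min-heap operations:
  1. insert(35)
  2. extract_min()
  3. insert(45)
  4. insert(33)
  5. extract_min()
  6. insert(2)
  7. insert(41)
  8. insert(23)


insert(35) -> [35]
extract_min()->35, []
insert(45) -> [45]
insert(33) -> [33, 45]
extract_min()->33, [45]
insert(2) -> [2, 45]
insert(41) -> [2, 45, 41]
insert(23) -> [2, 23, 41, 45]

Final heap: [2, 23, 41, 45]


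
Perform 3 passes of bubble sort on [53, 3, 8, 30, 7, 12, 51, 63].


Initial: [53, 3, 8, 30, 7, 12, 51, 63]
Pass 1: [3, 8, 30, 7, 12, 51, 53, 63] (6 swaps)
Pass 2: [3, 8, 7, 12, 30, 51, 53, 63] (2 swaps)
Pass 3: [3, 7, 8, 12, 30, 51, 53, 63] (1 swaps)

After 3 passes: [3, 7, 8, 12, 30, 51, 53, 63]


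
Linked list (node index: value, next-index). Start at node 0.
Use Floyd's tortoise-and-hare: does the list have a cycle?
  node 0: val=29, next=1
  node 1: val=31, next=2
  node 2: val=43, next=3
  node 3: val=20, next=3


Floyd's tortoise (slow, +1) and hare (fast, +2):
  init: slow=0, fast=0
  step 1: slow=1, fast=2
  step 2: slow=2, fast=3
  step 3: slow=3, fast=3
  slow == fast at node 3: cycle detected

Cycle: yes


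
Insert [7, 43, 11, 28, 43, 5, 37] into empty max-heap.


Insert 7: [7]
Insert 43: [43, 7]
Insert 11: [43, 7, 11]
Insert 28: [43, 28, 11, 7]
Insert 43: [43, 43, 11, 7, 28]
Insert 5: [43, 43, 11, 7, 28, 5]
Insert 37: [43, 43, 37, 7, 28, 5, 11]

Final heap: [43, 43, 37, 7, 28, 5, 11]


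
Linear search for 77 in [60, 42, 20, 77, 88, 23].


i=0: 60!=77
i=1: 42!=77
i=2: 20!=77
i=3: 77==77 found!

Found at 3, 4 comps


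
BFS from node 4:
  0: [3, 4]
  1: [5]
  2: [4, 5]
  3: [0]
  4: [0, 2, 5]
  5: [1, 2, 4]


Visit 4, enqueue [0, 2, 5]
Visit 0, enqueue [3]
Visit 2, enqueue []
Visit 5, enqueue [1]
Visit 3, enqueue []
Visit 1, enqueue []

BFS order: [4, 0, 2, 5, 3, 1]


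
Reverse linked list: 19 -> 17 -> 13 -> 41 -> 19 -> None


Step 1: curr=19, set curr.next=prev(None) | reversed so far: 19
Step 2: curr=17, set curr.next=prev(19) | reversed so far: 17 -> 19
Step 3: curr=13, set curr.next=prev(17) | reversed so far: 13 -> 17 -> 19
Step 4: curr=41, set curr.next=prev(13) | reversed so far: 41 -> 13 -> 17 -> 19
Step 5: curr=19, set curr.next=prev(41) | reversed so far: 19 -> 41 -> 13 -> 17 -> 19

19 -> 41 -> 13 -> 17 -> 19 -> None


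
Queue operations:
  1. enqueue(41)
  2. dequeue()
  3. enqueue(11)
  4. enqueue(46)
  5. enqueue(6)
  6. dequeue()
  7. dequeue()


enqueue(41) -> [41]
dequeue()->41, []
enqueue(11) -> [11]
enqueue(46) -> [11, 46]
enqueue(6) -> [11, 46, 6]
dequeue()->11, [46, 6]
dequeue()->46, [6]

Final queue: [6]


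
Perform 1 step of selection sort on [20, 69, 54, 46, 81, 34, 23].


Initial: [20, 69, 54, 46, 81, 34, 23]
Step 1: min=20 at 0
  Swap: [20, 69, 54, 46, 81, 34, 23]

After 1 step: [20, 69, 54, 46, 81, 34, 23]


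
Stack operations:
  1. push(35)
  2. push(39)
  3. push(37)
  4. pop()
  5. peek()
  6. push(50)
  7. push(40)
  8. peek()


push(35) -> [35]
push(39) -> [35, 39]
push(37) -> [35, 39, 37]
pop()->37, [35, 39]
peek()->39
push(50) -> [35, 39, 50]
push(40) -> [35, 39, 50, 40]
peek()->40

Final stack: [35, 39, 50, 40]


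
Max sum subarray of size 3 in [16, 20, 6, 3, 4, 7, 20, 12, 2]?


[0:3]: 42
[1:4]: 29
[2:5]: 13
[3:6]: 14
[4:7]: 31
[5:8]: 39
[6:9]: 34

Max: 42 at [0:3]


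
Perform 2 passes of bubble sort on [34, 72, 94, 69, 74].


Initial: [34, 72, 94, 69, 74]
Pass 1: [34, 72, 69, 74, 94] (2 swaps)
Pass 2: [34, 69, 72, 74, 94] (1 swaps)

After 2 passes: [34, 69, 72, 74, 94]


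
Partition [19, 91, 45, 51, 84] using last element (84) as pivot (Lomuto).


Pivot: 84
  19 <= 84: advance i (no swap)
  45 <= 84: swap -> [19, 45, 91, 51, 84]
  51 <= 84: swap -> [19, 45, 51, 91, 84]
Place pivot at 3: [19, 45, 51, 84, 91]

Partitioned: [19, 45, 51, 84, 91]


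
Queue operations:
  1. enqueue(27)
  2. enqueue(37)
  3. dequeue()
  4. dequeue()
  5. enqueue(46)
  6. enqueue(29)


enqueue(27) -> [27]
enqueue(37) -> [27, 37]
dequeue()->27, [37]
dequeue()->37, []
enqueue(46) -> [46]
enqueue(29) -> [46, 29]

Final queue: [46, 29]


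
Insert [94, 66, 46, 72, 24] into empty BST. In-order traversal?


Insert 94: root
Insert 66: L from 94
Insert 46: L from 94 -> L from 66
Insert 72: L from 94 -> R from 66
Insert 24: L from 94 -> L from 66 -> L from 46

In-order: [24, 46, 66, 72, 94]


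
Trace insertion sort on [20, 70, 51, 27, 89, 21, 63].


Initial: [20, 70, 51, 27, 89, 21, 63]
Insert 70: [20, 70, 51, 27, 89, 21, 63]
Insert 51: [20, 51, 70, 27, 89, 21, 63]
Insert 27: [20, 27, 51, 70, 89, 21, 63]
Insert 89: [20, 27, 51, 70, 89, 21, 63]
Insert 21: [20, 21, 27, 51, 70, 89, 63]
Insert 63: [20, 21, 27, 51, 63, 70, 89]

Sorted: [20, 21, 27, 51, 63, 70, 89]


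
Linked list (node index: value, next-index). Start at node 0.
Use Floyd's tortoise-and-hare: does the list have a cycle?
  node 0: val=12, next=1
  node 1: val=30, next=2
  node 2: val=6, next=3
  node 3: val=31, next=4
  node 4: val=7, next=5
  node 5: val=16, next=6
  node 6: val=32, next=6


Floyd's tortoise (slow, +1) and hare (fast, +2):
  init: slow=0, fast=0
  step 1: slow=1, fast=2
  step 2: slow=2, fast=4
  step 3: slow=3, fast=6
  step 4: slow=4, fast=6
  step 5: slow=5, fast=6
  step 6: slow=6, fast=6
  slow == fast at node 6: cycle detected

Cycle: yes


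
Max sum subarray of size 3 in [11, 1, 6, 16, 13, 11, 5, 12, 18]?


[0:3]: 18
[1:4]: 23
[2:5]: 35
[3:6]: 40
[4:7]: 29
[5:8]: 28
[6:9]: 35

Max: 40 at [3:6]


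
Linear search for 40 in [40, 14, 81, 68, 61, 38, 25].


i=0: 40==40 found!

Found at 0, 1 comps


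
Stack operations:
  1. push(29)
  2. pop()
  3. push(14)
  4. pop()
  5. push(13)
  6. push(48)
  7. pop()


push(29) -> [29]
pop()->29, []
push(14) -> [14]
pop()->14, []
push(13) -> [13]
push(48) -> [13, 48]
pop()->48, [13]

Final stack: [13]


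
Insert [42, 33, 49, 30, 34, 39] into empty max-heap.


Insert 42: [42]
Insert 33: [42, 33]
Insert 49: [49, 33, 42]
Insert 30: [49, 33, 42, 30]
Insert 34: [49, 34, 42, 30, 33]
Insert 39: [49, 34, 42, 30, 33, 39]

Final heap: [49, 34, 42, 30, 33, 39]


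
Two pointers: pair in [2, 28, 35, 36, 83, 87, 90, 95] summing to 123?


lo=0(2)+hi=7(95)=97
lo=1(28)+hi=7(95)=123

Yes: 28+95=123


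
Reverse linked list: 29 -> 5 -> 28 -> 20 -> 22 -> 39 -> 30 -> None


Step 1: curr=29, set curr.next=prev(None) | reversed so far: 29
Step 2: curr=5, set curr.next=prev(29) | reversed so far: 5 -> 29
Step 3: curr=28, set curr.next=prev(5) | reversed so far: 28 -> 5 -> 29
Step 4: curr=20, set curr.next=prev(28) | reversed so far: 20 -> 28 -> 5 -> 29
Step 5: curr=22, set curr.next=prev(20) | reversed so far: 22 -> 20 -> 28 -> 5 -> 29
Step 6: curr=39, set curr.next=prev(22) | reversed so far: 39 -> 22 -> 20 -> 28 -> 5 -> 29
Step 7: curr=30, set curr.next=prev(39) | reversed so far: 30 -> 39 -> 22 -> 20 -> 28 -> 5 -> 29

30 -> 39 -> 22 -> 20 -> 28 -> 5 -> 29 -> None


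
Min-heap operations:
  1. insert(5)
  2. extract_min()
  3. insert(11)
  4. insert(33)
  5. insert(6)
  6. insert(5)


insert(5) -> [5]
extract_min()->5, []
insert(11) -> [11]
insert(33) -> [11, 33]
insert(6) -> [6, 33, 11]
insert(5) -> [5, 6, 11, 33]

Final heap: [5, 6, 11, 33]


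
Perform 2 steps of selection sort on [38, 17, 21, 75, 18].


Initial: [38, 17, 21, 75, 18]
Step 1: min=17 at 1
  Swap: [17, 38, 21, 75, 18]
Step 2: min=18 at 4
  Swap: [17, 18, 21, 75, 38]

After 2 steps: [17, 18, 21, 75, 38]


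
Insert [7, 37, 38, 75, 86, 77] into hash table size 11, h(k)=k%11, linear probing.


Insert 7: h=7 -> slot 7
Insert 37: h=4 -> slot 4
Insert 38: h=5 -> slot 5
Insert 75: h=9 -> slot 9
Insert 86: h=9, 1 probes -> slot 10
Insert 77: h=0 -> slot 0

Table: [77, None, None, None, 37, 38, None, 7, None, 75, 86]


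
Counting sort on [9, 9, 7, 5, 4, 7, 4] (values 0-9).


Input: [9, 9, 7, 5, 4, 7, 4]
Counts: [0, 0, 0, 0, 2, 1, 0, 2, 0, 2]

Sorted: [4, 4, 5, 7, 7, 9, 9]


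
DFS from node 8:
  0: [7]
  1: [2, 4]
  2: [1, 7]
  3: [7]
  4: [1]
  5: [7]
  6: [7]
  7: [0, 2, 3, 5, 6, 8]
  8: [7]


Visit 8, push [7]
Visit 7, push [6, 5, 3, 2, 0]
Visit 0, push []
Visit 2, push [1]
Visit 1, push [4]
Visit 4, push []
Visit 3, push []
Visit 5, push []
Visit 6, push []

DFS order: [8, 7, 0, 2, 1, 4, 3, 5, 6]


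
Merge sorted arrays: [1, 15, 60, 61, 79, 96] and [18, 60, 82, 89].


Take 1 from A
Take 15 from A
Take 18 from B
Take 60 from A
Take 60 from B
Take 61 from A
Take 79 from A
Take 82 from B
Take 89 from B

Merged: [1, 15, 18, 60, 60, 61, 79, 82, 89, 96]


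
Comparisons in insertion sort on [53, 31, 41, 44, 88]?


Algorithm: insertion sort
Input: [53, 31, 41, 44, 88]
Sorted: [31, 41, 44, 53, 88]

6


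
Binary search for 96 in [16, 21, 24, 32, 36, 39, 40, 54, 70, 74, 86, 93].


Step 1: lo=0, hi=11, mid=5, val=39
Step 2: lo=6, hi=11, mid=8, val=70
Step 3: lo=9, hi=11, mid=10, val=86
Step 4: lo=11, hi=11, mid=11, val=93

Not found


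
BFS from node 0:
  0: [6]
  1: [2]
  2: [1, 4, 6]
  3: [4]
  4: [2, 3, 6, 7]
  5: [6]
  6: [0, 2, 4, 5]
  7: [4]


Visit 0, enqueue [6]
Visit 6, enqueue [2, 4, 5]
Visit 2, enqueue [1]
Visit 4, enqueue [3, 7]
Visit 5, enqueue []
Visit 1, enqueue []
Visit 3, enqueue []
Visit 7, enqueue []

BFS order: [0, 6, 2, 4, 5, 1, 3, 7]


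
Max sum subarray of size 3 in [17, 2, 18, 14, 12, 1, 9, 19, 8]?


[0:3]: 37
[1:4]: 34
[2:5]: 44
[3:6]: 27
[4:7]: 22
[5:8]: 29
[6:9]: 36

Max: 44 at [2:5]


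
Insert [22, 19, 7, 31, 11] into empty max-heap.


Insert 22: [22]
Insert 19: [22, 19]
Insert 7: [22, 19, 7]
Insert 31: [31, 22, 7, 19]
Insert 11: [31, 22, 7, 19, 11]

Final heap: [31, 22, 7, 19, 11]


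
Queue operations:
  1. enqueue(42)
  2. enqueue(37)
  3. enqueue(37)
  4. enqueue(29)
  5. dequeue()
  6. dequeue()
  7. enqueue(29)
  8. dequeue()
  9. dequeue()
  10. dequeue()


enqueue(42) -> [42]
enqueue(37) -> [42, 37]
enqueue(37) -> [42, 37, 37]
enqueue(29) -> [42, 37, 37, 29]
dequeue()->42, [37, 37, 29]
dequeue()->37, [37, 29]
enqueue(29) -> [37, 29, 29]
dequeue()->37, [29, 29]
dequeue()->29, [29]
dequeue()->29, []

Final queue: []


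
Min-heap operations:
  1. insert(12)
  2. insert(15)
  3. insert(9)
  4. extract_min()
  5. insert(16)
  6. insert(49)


insert(12) -> [12]
insert(15) -> [12, 15]
insert(9) -> [9, 15, 12]
extract_min()->9, [12, 15]
insert(16) -> [12, 15, 16]
insert(49) -> [12, 15, 16, 49]

Final heap: [12, 15, 16, 49]


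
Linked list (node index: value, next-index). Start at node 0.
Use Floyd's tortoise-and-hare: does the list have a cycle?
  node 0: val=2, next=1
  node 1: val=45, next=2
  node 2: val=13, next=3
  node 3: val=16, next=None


Floyd's tortoise (slow, +1) and hare (fast, +2):
  init: slow=0, fast=0
  step 1: slow=1, fast=2
  step 2: fast 2->3->None, no cycle

Cycle: no


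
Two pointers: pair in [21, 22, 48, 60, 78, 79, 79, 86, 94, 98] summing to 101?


lo=0(21)+hi=9(98)=119
lo=0(21)+hi=8(94)=115
lo=0(21)+hi=7(86)=107
lo=0(21)+hi=6(79)=100
lo=1(22)+hi=6(79)=101

Yes: 22+79=101


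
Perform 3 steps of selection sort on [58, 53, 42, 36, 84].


Initial: [58, 53, 42, 36, 84]
Step 1: min=36 at 3
  Swap: [36, 53, 42, 58, 84]
Step 2: min=42 at 2
  Swap: [36, 42, 53, 58, 84]
Step 3: min=53 at 2
  Swap: [36, 42, 53, 58, 84]

After 3 steps: [36, 42, 53, 58, 84]


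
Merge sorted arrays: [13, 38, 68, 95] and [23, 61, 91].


Take 13 from A
Take 23 from B
Take 38 from A
Take 61 from B
Take 68 from A
Take 91 from B

Merged: [13, 23, 38, 61, 68, 91, 95]


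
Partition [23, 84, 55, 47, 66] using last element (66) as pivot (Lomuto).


Pivot: 66
  23 <= 66: advance i (no swap)
  55 <= 66: swap -> [23, 55, 84, 47, 66]
  47 <= 66: swap -> [23, 55, 47, 84, 66]
Place pivot at 3: [23, 55, 47, 66, 84]

Partitioned: [23, 55, 47, 66, 84]


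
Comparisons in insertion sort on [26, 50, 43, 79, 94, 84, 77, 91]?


Algorithm: insertion sort
Input: [26, 50, 43, 79, 94, 84, 77, 91]
Sorted: [26, 43, 50, 77, 79, 84, 91, 94]

13


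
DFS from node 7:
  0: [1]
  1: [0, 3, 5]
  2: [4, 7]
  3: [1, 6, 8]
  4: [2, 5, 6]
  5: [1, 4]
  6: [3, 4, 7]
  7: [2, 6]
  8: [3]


Visit 7, push [6, 2]
Visit 2, push [4]
Visit 4, push [6, 5]
Visit 5, push [1]
Visit 1, push [3, 0]
Visit 0, push []
Visit 3, push [8, 6]
Visit 6, push []
Visit 8, push []

DFS order: [7, 2, 4, 5, 1, 0, 3, 6, 8]


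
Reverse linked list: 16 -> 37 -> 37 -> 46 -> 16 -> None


Step 1: curr=16, set curr.next=prev(None) | reversed so far: 16
Step 2: curr=37, set curr.next=prev(16) | reversed so far: 37 -> 16
Step 3: curr=37, set curr.next=prev(37) | reversed so far: 37 -> 37 -> 16
Step 4: curr=46, set curr.next=prev(37) | reversed so far: 46 -> 37 -> 37 -> 16
Step 5: curr=16, set curr.next=prev(46) | reversed so far: 16 -> 46 -> 37 -> 37 -> 16

16 -> 46 -> 37 -> 37 -> 16 -> None


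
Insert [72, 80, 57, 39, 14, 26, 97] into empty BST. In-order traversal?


Insert 72: root
Insert 80: R from 72
Insert 57: L from 72
Insert 39: L from 72 -> L from 57
Insert 14: L from 72 -> L from 57 -> L from 39
Insert 26: L from 72 -> L from 57 -> L from 39 -> R from 14
Insert 97: R from 72 -> R from 80

In-order: [14, 26, 39, 57, 72, 80, 97]


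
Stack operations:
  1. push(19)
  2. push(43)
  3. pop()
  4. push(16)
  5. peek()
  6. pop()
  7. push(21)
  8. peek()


push(19) -> [19]
push(43) -> [19, 43]
pop()->43, [19]
push(16) -> [19, 16]
peek()->16
pop()->16, [19]
push(21) -> [19, 21]
peek()->21

Final stack: [19, 21]


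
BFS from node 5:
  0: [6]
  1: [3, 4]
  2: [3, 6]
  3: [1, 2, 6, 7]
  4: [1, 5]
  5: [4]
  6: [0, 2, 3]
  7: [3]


Visit 5, enqueue [4]
Visit 4, enqueue [1]
Visit 1, enqueue [3]
Visit 3, enqueue [2, 6, 7]
Visit 2, enqueue []
Visit 6, enqueue [0]
Visit 7, enqueue []
Visit 0, enqueue []

BFS order: [5, 4, 1, 3, 2, 6, 7, 0]


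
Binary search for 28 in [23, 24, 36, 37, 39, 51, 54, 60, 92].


Step 1: lo=0, hi=8, mid=4, val=39
Step 2: lo=0, hi=3, mid=1, val=24
Step 3: lo=2, hi=3, mid=2, val=36

Not found


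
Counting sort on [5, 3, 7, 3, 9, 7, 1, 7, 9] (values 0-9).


Input: [5, 3, 7, 3, 9, 7, 1, 7, 9]
Counts: [0, 1, 0, 2, 0, 1, 0, 3, 0, 2]

Sorted: [1, 3, 3, 5, 7, 7, 7, 9, 9]


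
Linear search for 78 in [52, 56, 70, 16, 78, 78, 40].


i=0: 52!=78
i=1: 56!=78
i=2: 70!=78
i=3: 16!=78
i=4: 78==78 found!

Found at 4, 5 comps


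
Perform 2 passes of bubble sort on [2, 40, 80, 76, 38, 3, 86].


Initial: [2, 40, 80, 76, 38, 3, 86]
Pass 1: [2, 40, 76, 38, 3, 80, 86] (3 swaps)
Pass 2: [2, 40, 38, 3, 76, 80, 86] (2 swaps)

After 2 passes: [2, 40, 38, 3, 76, 80, 86]


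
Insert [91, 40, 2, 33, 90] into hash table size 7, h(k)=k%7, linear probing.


Insert 91: h=0 -> slot 0
Insert 40: h=5 -> slot 5
Insert 2: h=2 -> slot 2
Insert 33: h=5, 1 probes -> slot 6
Insert 90: h=6, 2 probes -> slot 1

Table: [91, 90, 2, None, None, 40, 33]


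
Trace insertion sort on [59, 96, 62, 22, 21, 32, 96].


Initial: [59, 96, 62, 22, 21, 32, 96]
Insert 96: [59, 96, 62, 22, 21, 32, 96]
Insert 62: [59, 62, 96, 22, 21, 32, 96]
Insert 22: [22, 59, 62, 96, 21, 32, 96]
Insert 21: [21, 22, 59, 62, 96, 32, 96]
Insert 32: [21, 22, 32, 59, 62, 96, 96]
Insert 96: [21, 22, 32, 59, 62, 96, 96]

Sorted: [21, 22, 32, 59, 62, 96, 96]


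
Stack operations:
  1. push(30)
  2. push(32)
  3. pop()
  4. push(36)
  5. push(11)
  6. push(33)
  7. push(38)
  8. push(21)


push(30) -> [30]
push(32) -> [30, 32]
pop()->32, [30]
push(36) -> [30, 36]
push(11) -> [30, 36, 11]
push(33) -> [30, 36, 11, 33]
push(38) -> [30, 36, 11, 33, 38]
push(21) -> [30, 36, 11, 33, 38, 21]

Final stack: [30, 36, 11, 33, 38, 21]


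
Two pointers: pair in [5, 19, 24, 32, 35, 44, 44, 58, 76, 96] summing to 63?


lo=0(5)+hi=9(96)=101
lo=0(5)+hi=8(76)=81
lo=0(5)+hi=7(58)=63

Yes: 5+58=63


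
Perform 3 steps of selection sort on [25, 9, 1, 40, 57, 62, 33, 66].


Initial: [25, 9, 1, 40, 57, 62, 33, 66]
Step 1: min=1 at 2
  Swap: [1, 9, 25, 40, 57, 62, 33, 66]
Step 2: min=9 at 1
  Swap: [1, 9, 25, 40, 57, 62, 33, 66]
Step 3: min=25 at 2
  Swap: [1, 9, 25, 40, 57, 62, 33, 66]

After 3 steps: [1, 9, 25, 40, 57, 62, 33, 66]


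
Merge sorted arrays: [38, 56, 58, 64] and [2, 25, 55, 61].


Take 2 from B
Take 25 from B
Take 38 from A
Take 55 from B
Take 56 from A
Take 58 from A
Take 61 from B

Merged: [2, 25, 38, 55, 56, 58, 61, 64]


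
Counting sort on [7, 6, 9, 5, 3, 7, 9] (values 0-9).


Input: [7, 6, 9, 5, 3, 7, 9]
Counts: [0, 0, 0, 1, 0, 1, 1, 2, 0, 2]

Sorted: [3, 5, 6, 7, 7, 9, 9]


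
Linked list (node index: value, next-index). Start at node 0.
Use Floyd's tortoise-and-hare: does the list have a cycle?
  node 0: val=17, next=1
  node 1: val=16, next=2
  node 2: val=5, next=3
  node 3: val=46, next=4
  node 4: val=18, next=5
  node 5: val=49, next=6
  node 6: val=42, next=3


Floyd's tortoise (slow, +1) and hare (fast, +2):
  init: slow=0, fast=0
  step 1: slow=1, fast=2
  step 2: slow=2, fast=4
  step 3: slow=3, fast=6
  step 4: slow=4, fast=4
  slow == fast at node 4: cycle detected

Cycle: yes


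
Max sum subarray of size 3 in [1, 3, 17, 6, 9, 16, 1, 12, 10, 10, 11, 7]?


[0:3]: 21
[1:4]: 26
[2:5]: 32
[3:6]: 31
[4:7]: 26
[5:8]: 29
[6:9]: 23
[7:10]: 32
[8:11]: 31
[9:12]: 28

Max: 32 at [2:5]


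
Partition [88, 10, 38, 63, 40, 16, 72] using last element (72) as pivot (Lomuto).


Pivot: 72
  10 <= 72: swap -> [10, 88, 38, 63, 40, 16, 72]
  38 <= 72: swap -> [10, 38, 88, 63, 40, 16, 72]
  63 <= 72: swap -> [10, 38, 63, 88, 40, 16, 72]
  40 <= 72: swap -> [10, 38, 63, 40, 88, 16, 72]
  16 <= 72: swap -> [10, 38, 63, 40, 16, 88, 72]
Place pivot at 5: [10, 38, 63, 40, 16, 72, 88]

Partitioned: [10, 38, 63, 40, 16, 72, 88]


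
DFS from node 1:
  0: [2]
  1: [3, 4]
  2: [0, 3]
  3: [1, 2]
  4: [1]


Visit 1, push [4, 3]
Visit 3, push [2]
Visit 2, push [0]
Visit 0, push []
Visit 4, push []

DFS order: [1, 3, 2, 0, 4]


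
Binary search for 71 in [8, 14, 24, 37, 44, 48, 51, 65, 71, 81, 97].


Step 1: lo=0, hi=10, mid=5, val=48
Step 2: lo=6, hi=10, mid=8, val=71

Found at index 8


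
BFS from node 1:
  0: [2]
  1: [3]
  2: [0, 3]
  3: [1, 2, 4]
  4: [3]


Visit 1, enqueue [3]
Visit 3, enqueue [2, 4]
Visit 2, enqueue [0]
Visit 4, enqueue []
Visit 0, enqueue []

BFS order: [1, 3, 2, 4, 0]


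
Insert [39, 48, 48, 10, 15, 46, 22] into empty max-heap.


Insert 39: [39]
Insert 48: [48, 39]
Insert 48: [48, 39, 48]
Insert 10: [48, 39, 48, 10]
Insert 15: [48, 39, 48, 10, 15]
Insert 46: [48, 39, 48, 10, 15, 46]
Insert 22: [48, 39, 48, 10, 15, 46, 22]

Final heap: [48, 39, 48, 10, 15, 46, 22]


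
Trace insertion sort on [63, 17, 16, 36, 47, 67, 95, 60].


Initial: [63, 17, 16, 36, 47, 67, 95, 60]
Insert 17: [17, 63, 16, 36, 47, 67, 95, 60]
Insert 16: [16, 17, 63, 36, 47, 67, 95, 60]
Insert 36: [16, 17, 36, 63, 47, 67, 95, 60]
Insert 47: [16, 17, 36, 47, 63, 67, 95, 60]
Insert 67: [16, 17, 36, 47, 63, 67, 95, 60]
Insert 95: [16, 17, 36, 47, 63, 67, 95, 60]
Insert 60: [16, 17, 36, 47, 60, 63, 67, 95]

Sorted: [16, 17, 36, 47, 60, 63, 67, 95]


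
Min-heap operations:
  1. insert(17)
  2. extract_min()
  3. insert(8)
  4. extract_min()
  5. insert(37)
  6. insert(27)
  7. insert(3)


insert(17) -> [17]
extract_min()->17, []
insert(8) -> [8]
extract_min()->8, []
insert(37) -> [37]
insert(27) -> [27, 37]
insert(3) -> [3, 37, 27]

Final heap: [3, 37, 27]


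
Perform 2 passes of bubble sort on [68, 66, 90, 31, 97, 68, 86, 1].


Initial: [68, 66, 90, 31, 97, 68, 86, 1]
Pass 1: [66, 68, 31, 90, 68, 86, 1, 97] (5 swaps)
Pass 2: [66, 31, 68, 68, 86, 1, 90, 97] (4 swaps)

After 2 passes: [66, 31, 68, 68, 86, 1, 90, 97]


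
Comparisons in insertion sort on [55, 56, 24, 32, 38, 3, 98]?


Algorithm: insertion sort
Input: [55, 56, 24, 32, 38, 3, 98]
Sorted: [3, 24, 32, 38, 55, 56, 98]

15


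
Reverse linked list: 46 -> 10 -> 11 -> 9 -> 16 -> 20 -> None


Step 1: curr=46, set curr.next=prev(None) | reversed so far: 46
Step 2: curr=10, set curr.next=prev(46) | reversed so far: 10 -> 46
Step 3: curr=11, set curr.next=prev(10) | reversed so far: 11 -> 10 -> 46
Step 4: curr=9, set curr.next=prev(11) | reversed so far: 9 -> 11 -> 10 -> 46
Step 5: curr=16, set curr.next=prev(9) | reversed so far: 16 -> 9 -> 11 -> 10 -> 46
Step 6: curr=20, set curr.next=prev(16) | reversed so far: 20 -> 16 -> 9 -> 11 -> 10 -> 46

20 -> 16 -> 9 -> 11 -> 10 -> 46 -> None


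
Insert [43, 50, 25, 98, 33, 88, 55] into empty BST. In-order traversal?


Insert 43: root
Insert 50: R from 43
Insert 25: L from 43
Insert 98: R from 43 -> R from 50
Insert 33: L from 43 -> R from 25
Insert 88: R from 43 -> R from 50 -> L from 98
Insert 55: R from 43 -> R from 50 -> L from 98 -> L from 88

In-order: [25, 33, 43, 50, 55, 88, 98]


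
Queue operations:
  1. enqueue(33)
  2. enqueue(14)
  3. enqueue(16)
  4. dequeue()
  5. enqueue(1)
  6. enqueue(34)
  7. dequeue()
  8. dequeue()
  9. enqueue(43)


enqueue(33) -> [33]
enqueue(14) -> [33, 14]
enqueue(16) -> [33, 14, 16]
dequeue()->33, [14, 16]
enqueue(1) -> [14, 16, 1]
enqueue(34) -> [14, 16, 1, 34]
dequeue()->14, [16, 1, 34]
dequeue()->16, [1, 34]
enqueue(43) -> [1, 34, 43]

Final queue: [1, 34, 43]


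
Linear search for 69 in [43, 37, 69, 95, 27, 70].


i=0: 43!=69
i=1: 37!=69
i=2: 69==69 found!

Found at 2, 3 comps


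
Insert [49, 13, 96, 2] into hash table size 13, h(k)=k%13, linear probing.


Insert 49: h=10 -> slot 10
Insert 13: h=0 -> slot 0
Insert 96: h=5 -> slot 5
Insert 2: h=2 -> slot 2

Table: [13, None, 2, None, None, 96, None, None, None, None, 49, None, None]


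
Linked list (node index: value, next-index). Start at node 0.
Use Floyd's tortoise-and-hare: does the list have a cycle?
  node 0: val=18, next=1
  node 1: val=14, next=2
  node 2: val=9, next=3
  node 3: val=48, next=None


Floyd's tortoise (slow, +1) and hare (fast, +2):
  init: slow=0, fast=0
  step 1: slow=1, fast=2
  step 2: fast 2->3->None, no cycle

Cycle: no


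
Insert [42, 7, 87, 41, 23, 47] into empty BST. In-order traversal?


Insert 42: root
Insert 7: L from 42
Insert 87: R from 42
Insert 41: L from 42 -> R from 7
Insert 23: L from 42 -> R from 7 -> L from 41
Insert 47: R from 42 -> L from 87

In-order: [7, 23, 41, 42, 47, 87]


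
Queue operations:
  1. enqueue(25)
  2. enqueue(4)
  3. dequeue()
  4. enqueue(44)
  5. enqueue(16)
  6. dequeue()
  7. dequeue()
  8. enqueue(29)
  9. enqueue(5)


enqueue(25) -> [25]
enqueue(4) -> [25, 4]
dequeue()->25, [4]
enqueue(44) -> [4, 44]
enqueue(16) -> [4, 44, 16]
dequeue()->4, [44, 16]
dequeue()->44, [16]
enqueue(29) -> [16, 29]
enqueue(5) -> [16, 29, 5]

Final queue: [16, 29, 5]


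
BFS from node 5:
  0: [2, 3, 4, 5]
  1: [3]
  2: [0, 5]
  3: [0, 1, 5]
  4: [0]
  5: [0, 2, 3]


Visit 5, enqueue [0, 2, 3]
Visit 0, enqueue [4]
Visit 2, enqueue []
Visit 3, enqueue [1]
Visit 4, enqueue []
Visit 1, enqueue []

BFS order: [5, 0, 2, 3, 4, 1]


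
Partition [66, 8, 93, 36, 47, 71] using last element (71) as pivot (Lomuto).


Pivot: 71
  66 <= 71: advance i (no swap)
  8 <= 71: advance i (no swap)
  36 <= 71: swap -> [66, 8, 36, 93, 47, 71]
  47 <= 71: swap -> [66, 8, 36, 47, 93, 71]
Place pivot at 4: [66, 8, 36, 47, 71, 93]

Partitioned: [66, 8, 36, 47, 71, 93]


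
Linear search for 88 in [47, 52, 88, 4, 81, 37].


i=0: 47!=88
i=1: 52!=88
i=2: 88==88 found!

Found at 2, 3 comps


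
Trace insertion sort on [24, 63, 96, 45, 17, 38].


Initial: [24, 63, 96, 45, 17, 38]
Insert 63: [24, 63, 96, 45, 17, 38]
Insert 96: [24, 63, 96, 45, 17, 38]
Insert 45: [24, 45, 63, 96, 17, 38]
Insert 17: [17, 24, 45, 63, 96, 38]
Insert 38: [17, 24, 38, 45, 63, 96]

Sorted: [17, 24, 38, 45, 63, 96]


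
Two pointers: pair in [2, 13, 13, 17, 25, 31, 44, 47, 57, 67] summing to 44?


lo=0(2)+hi=9(67)=69
lo=0(2)+hi=8(57)=59
lo=0(2)+hi=7(47)=49
lo=0(2)+hi=6(44)=46
lo=0(2)+hi=5(31)=33
lo=1(13)+hi=5(31)=44

Yes: 13+31=44


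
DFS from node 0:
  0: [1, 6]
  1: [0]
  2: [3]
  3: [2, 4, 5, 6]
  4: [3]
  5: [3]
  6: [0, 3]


Visit 0, push [6, 1]
Visit 1, push []
Visit 6, push [3]
Visit 3, push [5, 4, 2]
Visit 2, push []
Visit 4, push []
Visit 5, push []

DFS order: [0, 1, 6, 3, 2, 4, 5]


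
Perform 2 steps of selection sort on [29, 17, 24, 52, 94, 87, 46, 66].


Initial: [29, 17, 24, 52, 94, 87, 46, 66]
Step 1: min=17 at 1
  Swap: [17, 29, 24, 52, 94, 87, 46, 66]
Step 2: min=24 at 2
  Swap: [17, 24, 29, 52, 94, 87, 46, 66]

After 2 steps: [17, 24, 29, 52, 94, 87, 46, 66]


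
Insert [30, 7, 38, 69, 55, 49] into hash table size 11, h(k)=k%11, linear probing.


Insert 30: h=8 -> slot 8
Insert 7: h=7 -> slot 7
Insert 38: h=5 -> slot 5
Insert 69: h=3 -> slot 3
Insert 55: h=0 -> slot 0
Insert 49: h=5, 1 probes -> slot 6

Table: [55, None, None, 69, None, 38, 49, 7, 30, None, None]


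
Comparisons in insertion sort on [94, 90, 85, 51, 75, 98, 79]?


Algorithm: insertion sort
Input: [94, 90, 85, 51, 75, 98, 79]
Sorted: [51, 75, 79, 85, 90, 94, 98]

16


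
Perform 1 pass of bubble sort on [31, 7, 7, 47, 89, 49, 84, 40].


Initial: [31, 7, 7, 47, 89, 49, 84, 40]
Pass 1: [7, 7, 31, 47, 49, 84, 40, 89] (5 swaps)

After 1 pass: [7, 7, 31, 47, 49, 84, 40, 89]


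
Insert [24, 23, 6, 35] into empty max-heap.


Insert 24: [24]
Insert 23: [24, 23]
Insert 6: [24, 23, 6]
Insert 35: [35, 24, 6, 23]

Final heap: [35, 24, 6, 23]


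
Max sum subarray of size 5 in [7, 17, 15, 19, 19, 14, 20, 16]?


[0:5]: 77
[1:6]: 84
[2:7]: 87
[3:8]: 88

Max: 88 at [3:8]


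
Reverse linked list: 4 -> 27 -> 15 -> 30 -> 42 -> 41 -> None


Step 1: curr=4, set curr.next=prev(None) | reversed so far: 4
Step 2: curr=27, set curr.next=prev(4) | reversed so far: 27 -> 4
Step 3: curr=15, set curr.next=prev(27) | reversed so far: 15 -> 27 -> 4
Step 4: curr=30, set curr.next=prev(15) | reversed so far: 30 -> 15 -> 27 -> 4
Step 5: curr=42, set curr.next=prev(30) | reversed so far: 42 -> 30 -> 15 -> 27 -> 4
Step 6: curr=41, set curr.next=prev(42) | reversed so far: 41 -> 42 -> 30 -> 15 -> 27 -> 4

41 -> 42 -> 30 -> 15 -> 27 -> 4 -> None


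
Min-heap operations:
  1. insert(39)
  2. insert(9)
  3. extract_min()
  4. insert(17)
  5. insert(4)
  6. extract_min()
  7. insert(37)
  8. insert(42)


insert(39) -> [39]
insert(9) -> [9, 39]
extract_min()->9, [39]
insert(17) -> [17, 39]
insert(4) -> [4, 39, 17]
extract_min()->4, [17, 39]
insert(37) -> [17, 39, 37]
insert(42) -> [17, 39, 37, 42]

Final heap: [17, 39, 37, 42]


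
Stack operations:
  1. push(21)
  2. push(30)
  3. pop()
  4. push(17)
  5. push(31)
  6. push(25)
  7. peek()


push(21) -> [21]
push(30) -> [21, 30]
pop()->30, [21]
push(17) -> [21, 17]
push(31) -> [21, 17, 31]
push(25) -> [21, 17, 31, 25]
peek()->25

Final stack: [21, 17, 31, 25]


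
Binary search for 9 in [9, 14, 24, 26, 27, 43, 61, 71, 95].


Step 1: lo=0, hi=8, mid=4, val=27
Step 2: lo=0, hi=3, mid=1, val=14
Step 3: lo=0, hi=0, mid=0, val=9

Found at index 0


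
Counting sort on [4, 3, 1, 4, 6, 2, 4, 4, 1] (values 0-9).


Input: [4, 3, 1, 4, 6, 2, 4, 4, 1]
Counts: [0, 2, 1, 1, 4, 0, 1, 0, 0, 0]

Sorted: [1, 1, 2, 3, 4, 4, 4, 4, 6]


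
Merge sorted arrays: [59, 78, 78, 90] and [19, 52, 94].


Take 19 from B
Take 52 from B
Take 59 from A
Take 78 from A
Take 78 from A
Take 90 from A

Merged: [19, 52, 59, 78, 78, 90, 94]


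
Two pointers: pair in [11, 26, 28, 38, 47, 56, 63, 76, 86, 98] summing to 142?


lo=0(11)+hi=9(98)=109
lo=1(26)+hi=9(98)=124
lo=2(28)+hi=9(98)=126
lo=3(38)+hi=9(98)=136
lo=4(47)+hi=9(98)=145
lo=4(47)+hi=8(86)=133
lo=5(56)+hi=8(86)=142

Yes: 56+86=142


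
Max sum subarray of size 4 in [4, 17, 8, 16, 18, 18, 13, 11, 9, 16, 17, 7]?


[0:4]: 45
[1:5]: 59
[2:6]: 60
[3:7]: 65
[4:8]: 60
[5:9]: 51
[6:10]: 49
[7:11]: 53
[8:12]: 49

Max: 65 at [3:7]


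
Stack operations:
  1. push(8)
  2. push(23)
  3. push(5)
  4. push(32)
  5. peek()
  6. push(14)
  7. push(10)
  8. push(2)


push(8) -> [8]
push(23) -> [8, 23]
push(5) -> [8, 23, 5]
push(32) -> [8, 23, 5, 32]
peek()->32
push(14) -> [8, 23, 5, 32, 14]
push(10) -> [8, 23, 5, 32, 14, 10]
push(2) -> [8, 23, 5, 32, 14, 10, 2]

Final stack: [8, 23, 5, 32, 14, 10, 2]


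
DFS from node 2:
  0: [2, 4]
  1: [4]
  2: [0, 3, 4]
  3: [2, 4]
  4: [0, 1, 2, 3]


Visit 2, push [4, 3, 0]
Visit 0, push [4]
Visit 4, push [3, 1]
Visit 1, push []
Visit 3, push []

DFS order: [2, 0, 4, 1, 3]


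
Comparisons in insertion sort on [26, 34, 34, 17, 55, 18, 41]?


Algorithm: insertion sort
Input: [26, 34, 34, 17, 55, 18, 41]
Sorted: [17, 18, 26, 34, 34, 41, 55]

13


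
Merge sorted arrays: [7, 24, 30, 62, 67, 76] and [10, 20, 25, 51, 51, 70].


Take 7 from A
Take 10 from B
Take 20 from B
Take 24 from A
Take 25 from B
Take 30 from A
Take 51 from B
Take 51 from B
Take 62 from A
Take 67 from A
Take 70 from B

Merged: [7, 10, 20, 24, 25, 30, 51, 51, 62, 67, 70, 76]


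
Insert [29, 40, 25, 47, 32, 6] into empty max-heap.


Insert 29: [29]
Insert 40: [40, 29]
Insert 25: [40, 29, 25]
Insert 47: [47, 40, 25, 29]
Insert 32: [47, 40, 25, 29, 32]
Insert 6: [47, 40, 25, 29, 32, 6]

Final heap: [47, 40, 25, 29, 32, 6]


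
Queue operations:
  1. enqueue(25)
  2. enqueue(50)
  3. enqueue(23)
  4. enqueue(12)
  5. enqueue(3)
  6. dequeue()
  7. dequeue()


enqueue(25) -> [25]
enqueue(50) -> [25, 50]
enqueue(23) -> [25, 50, 23]
enqueue(12) -> [25, 50, 23, 12]
enqueue(3) -> [25, 50, 23, 12, 3]
dequeue()->25, [50, 23, 12, 3]
dequeue()->50, [23, 12, 3]

Final queue: [23, 12, 3]


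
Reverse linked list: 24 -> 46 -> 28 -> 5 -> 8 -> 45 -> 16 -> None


Step 1: curr=24, set curr.next=prev(None) | reversed so far: 24
Step 2: curr=46, set curr.next=prev(24) | reversed so far: 46 -> 24
Step 3: curr=28, set curr.next=prev(46) | reversed so far: 28 -> 46 -> 24
Step 4: curr=5, set curr.next=prev(28) | reversed so far: 5 -> 28 -> 46 -> 24
Step 5: curr=8, set curr.next=prev(5) | reversed so far: 8 -> 5 -> 28 -> 46 -> 24
Step 6: curr=45, set curr.next=prev(8) | reversed so far: 45 -> 8 -> 5 -> 28 -> 46 -> 24
Step 7: curr=16, set curr.next=prev(45) | reversed so far: 16 -> 45 -> 8 -> 5 -> 28 -> 46 -> 24

16 -> 45 -> 8 -> 5 -> 28 -> 46 -> 24 -> None


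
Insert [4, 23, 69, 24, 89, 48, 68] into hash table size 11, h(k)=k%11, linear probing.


Insert 4: h=4 -> slot 4
Insert 23: h=1 -> slot 1
Insert 69: h=3 -> slot 3
Insert 24: h=2 -> slot 2
Insert 89: h=1, 4 probes -> slot 5
Insert 48: h=4, 2 probes -> slot 6
Insert 68: h=2, 5 probes -> slot 7

Table: [None, 23, 24, 69, 4, 89, 48, 68, None, None, None]


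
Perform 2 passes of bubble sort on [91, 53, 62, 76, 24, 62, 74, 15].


Initial: [91, 53, 62, 76, 24, 62, 74, 15]
Pass 1: [53, 62, 76, 24, 62, 74, 15, 91] (7 swaps)
Pass 2: [53, 62, 24, 62, 74, 15, 76, 91] (4 swaps)

After 2 passes: [53, 62, 24, 62, 74, 15, 76, 91]


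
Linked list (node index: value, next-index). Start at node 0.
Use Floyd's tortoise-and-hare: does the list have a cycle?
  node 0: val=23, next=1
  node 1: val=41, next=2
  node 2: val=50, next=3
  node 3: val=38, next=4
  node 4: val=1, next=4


Floyd's tortoise (slow, +1) and hare (fast, +2):
  init: slow=0, fast=0
  step 1: slow=1, fast=2
  step 2: slow=2, fast=4
  step 3: slow=3, fast=4
  step 4: slow=4, fast=4
  slow == fast at node 4: cycle detected

Cycle: yes


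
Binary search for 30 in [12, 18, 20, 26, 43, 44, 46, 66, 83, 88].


Step 1: lo=0, hi=9, mid=4, val=43
Step 2: lo=0, hi=3, mid=1, val=18
Step 3: lo=2, hi=3, mid=2, val=20
Step 4: lo=3, hi=3, mid=3, val=26

Not found


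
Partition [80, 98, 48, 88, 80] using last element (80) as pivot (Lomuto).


Pivot: 80
  80 <= 80: advance i (no swap)
  48 <= 80: swap -> [80, 48, 98, 88, 80]
Place pivot at 2: [80, 48, 80, 88, 98]

Partitioned: [80, 48, 80, 88, 98]


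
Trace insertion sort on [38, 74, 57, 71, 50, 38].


Initial: [38, 74, 57, 71, 50, 38]
Insert 74: [38, 74, 57, 71, 50, 38]
Insert 57: [38, 57, 74, 71, 50, 38]
Insert 71: [38, 57, 71, 74, 50, 38]
Insert 50: [38, 50, 57, 71, 74, 38]
Insert 38: [38, 38, 50, 57, 71, 74]

Sorted: [38, 38, 50, 57, 71, 74]


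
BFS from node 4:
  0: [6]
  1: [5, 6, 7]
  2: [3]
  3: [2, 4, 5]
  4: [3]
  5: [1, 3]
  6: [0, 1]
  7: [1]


Visit 4, enqueue [3]
Visit 3, enqueue [2, 5]
Visit 2, enqueue []
Visit 5, enqueue [1]
Visit 1, enqueue [6, 7]
Visit 6, enqueue [0]
Visit 7, enqueue []
Visit 0, enqueue []

BFS order: [4, 3, 2, 5, 1, 6, 7, 0]


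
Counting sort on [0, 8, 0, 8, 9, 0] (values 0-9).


Input: [0, 8, 0, 8, 9, 0]
Counts: [3, 0, 0, 0, 0, 0, 0, 0, 2, 1]

Sorted: [0, 0, 0, 8, 8, 9]


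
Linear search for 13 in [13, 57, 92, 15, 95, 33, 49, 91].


i=0: 13==13 found!

Found at 0, 1 comps


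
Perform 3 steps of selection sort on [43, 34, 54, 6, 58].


Initial: [43, 34, 54, 6, 58]
Step 1: min=6 at 3
  Swap: [6, 34, 54, 43, 58]
Step 2: min=34 at 1
  Swap: [6, 34, 54, 43, 58]
Step 3: min=43 at 3
  Swap: [6, 34, 43, 54, 58]

After 3 steps: [6, 34, 43, 54, 58]


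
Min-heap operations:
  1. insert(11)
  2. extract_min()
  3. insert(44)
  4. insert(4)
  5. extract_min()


insert(11) -> [11]
extract_min()->11, []
insert(44) -> [44]
insert(4) -> [4, 44]
extract_min()->4, [44]

Final heap: [44]


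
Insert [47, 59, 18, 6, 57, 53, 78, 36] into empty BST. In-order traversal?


Insert 47: root
Insert 59: R from 47
Insert 18: L from 47
Insert 6: L from 47 -> L from 18
Insert 57: R from 47 -> L from 59
Insert 53: R from 47 -> L from 59 -> L from 57
Insert 78: R from 47 -> R from 59
Insert 36: L from 47 -> R from 18

In-order: [6, 18, 36, 47, 53, 57, 59, 78]


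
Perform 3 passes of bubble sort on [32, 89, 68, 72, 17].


Initial: [32, 89, 68, 72, 17]
Pass 1: [32, 68, 72, 17, 89] (3 swaps)
Pass 2: [32, 68, 17, 72, 89] (1 swaps)
Pass 3: [32, 17, 68, 72, 89] (1 swaps)

After 3 passes: [32, 17, 68, 72, 89]


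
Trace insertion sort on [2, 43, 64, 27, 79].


Initial: [2, 43, 64, 27, 79]
Insert 43: [2, 43, 64, 27, 79]
Insert 64: [2, 43, 64, 27, 79]
Insert 27: [2, 27, 43, 64, 79]
Insert 79: [2, 27, 43, 64, 79]

Sorted: [2, 27, 43, 64, 79]


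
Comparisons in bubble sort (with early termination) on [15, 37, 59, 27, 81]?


Algorithm: bubble sort (with early termination)
Input: [15, 37, 59, 27, 81]
Sorted: [15, 27, 37, 59, 81]

9


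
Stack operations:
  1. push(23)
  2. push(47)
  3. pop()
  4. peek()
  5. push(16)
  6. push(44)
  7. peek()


push(23) -> [23]
push(47) -> [23, 47]
pop()->47, [23]
peek()->23
push(16) -> [23, 16]
push(44) -> [23, 16, 44]
peek()->44

Final stack: [23, 16, 44]


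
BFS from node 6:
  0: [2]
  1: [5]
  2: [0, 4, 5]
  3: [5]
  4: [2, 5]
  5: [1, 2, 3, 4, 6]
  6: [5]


Visit 6, enqueue [5]
Visit 5, enqueue [1, 2, 3, 4]
Visit 1, enqueue []
Visit 2, enqueue [0]
Visit 3, enqueue []
Visit 4, enqueue []
Visit 0, enqueue []

BFS order: [6, 5, 1, 2, 3, 4, 0]


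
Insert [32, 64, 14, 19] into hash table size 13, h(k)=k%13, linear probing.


Insert 32: h=6 -> slot 6
Insert 64: h=12 -> slot 12
Insert 14: h=1 -> slot 1
Insert 19: h=6, 1 probes -> slot 7

Table: [None, 14, None, None, None, None, 32, 19, None, None, None, None, 64]


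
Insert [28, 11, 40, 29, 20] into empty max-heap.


Insert 28: [28]
Insert 11: [28, 11]
Insert 40: [40, 11, 28]
Insert 29: [40, 29, 28, 11]
Insert 20: [40, 29, 28, 11, 20]

Final heap: [40, 29, 28, 11, 20]


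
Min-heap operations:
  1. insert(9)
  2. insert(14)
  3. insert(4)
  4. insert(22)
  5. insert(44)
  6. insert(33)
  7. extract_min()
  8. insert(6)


insert(9) -> [9]
insert(14) -> [9, 14]
insert(4) -> [4, 14, 9]
insert(22) -> [4, 14, 9, 22]
insert(44) -> [4, 14, 9, 22, 44]
insert(33) -> [4, 14, 9, 22, 44, 33]
extract_min()->4, [9, 14, 33, 22, 44]
insert(6) -> [6, 14, 9, 22, 44, 33]

Final heap: [6, 14, 9, 22, 44, 33]


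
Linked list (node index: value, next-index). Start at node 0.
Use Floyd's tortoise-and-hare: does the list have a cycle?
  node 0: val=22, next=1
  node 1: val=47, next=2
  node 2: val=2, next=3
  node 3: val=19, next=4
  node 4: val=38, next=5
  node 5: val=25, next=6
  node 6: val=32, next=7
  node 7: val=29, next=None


Floyd's tortoise (slow, +1) and hare (fast, +2):
  init: slow=0, fast=0
  step 1: slow=1, fast=2
  step 2: slow=2, fast=4
  step 3: slow=3, fast=6
  step 4: fast 6->7->None, no cycle

Cycle: no


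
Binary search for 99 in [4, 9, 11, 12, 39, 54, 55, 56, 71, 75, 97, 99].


Step 1: lo=0, hi=11, mid=5, val=54
Step 2: lo=6, hi=11, mid=8, val=71
Step 3: lo=9, hi=11, mid=10, val=97
Step 4: lo=11, hi=11, mid=11, val=99

Found at index 11


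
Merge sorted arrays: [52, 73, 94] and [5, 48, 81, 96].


Take 5 from B
Take 48 from B
Take 52 from A
Take 73 from A
Take 81 from B
Take 94 from A

Merged: [5, 48, 52, 73, 81, 94, 96]


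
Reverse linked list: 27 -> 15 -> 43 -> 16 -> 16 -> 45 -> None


Step 1: curr=27, set curr.next=prev(None) | reversed so far: 27
Step 2: curr=15, set curr.next=prev(27) | reversed so far: 15 -> 27
Step 3: curr=43, set curr.next=prev(15) | reversed so far: 43 -> 15 -> 27
Step 4: curr=16, set curr.next=prev(43) | reversed so far: 16 -> 43 -> 15 -> 27
Step 5: curr=16, set curr.next=prev(16) | reversed so far: 16 -> 16 -> 43 -> 15 -> 27
Step 6: curr=45, set curr.next=prev(16) | reversed so far: 45 -> 16 -> 16 -> 43 -> 15 -> 27

45 -> 16 -> 16 -> 43 -> 15 -> 27 -> None


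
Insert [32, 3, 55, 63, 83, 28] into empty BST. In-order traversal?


Insert 32: root
Insert 3: L from 32
Insert 55: R from 32
Insert 63: R from 32 -> R from 55
Insert 83: R from 32 -> R from 55 -> R from 63
Insert 28: L from 32 -> R from 3

In-order: [3, 28, 32, 55, 63, 83]


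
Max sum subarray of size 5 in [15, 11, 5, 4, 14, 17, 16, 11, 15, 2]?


[0:5]: 49
[1:6]: 51
[2:7]: 56
[3:8]: 62
[4:9]: 73
[5:10]: 61

Max: 73 at [4:9]
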